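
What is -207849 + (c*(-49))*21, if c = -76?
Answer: -129645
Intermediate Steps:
-207849 + (c*(-49))*21 = -207849 - 76*(-49)*21 = -207849 + 3724*21 = -207849 + 78204 = -129645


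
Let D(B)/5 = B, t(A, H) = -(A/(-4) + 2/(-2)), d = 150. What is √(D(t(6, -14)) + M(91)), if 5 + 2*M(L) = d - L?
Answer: √158/2 ≈ 6.2849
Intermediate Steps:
M(L) = 145/2 - L/2 (M(L) = -5/2 + (150 - L)/2 = -5/2 + (75 - L/2) = 145/2 - L/2)
t(A, H) = 1 + A/4 (t(A, H) = -(A*(-¼) + 2*(-½)) = -(-A/4 - 1) = -(-1 - A/4) = 1 + A/4)
D(B) = 5*B
√(D(t(6, -14)) + M(91)) = √(5*(1 + (¼)*6) + (145/2 - ½*91)) = √(5*(1 + 3/2) + (145/2 - 91/2)) = √(5*(5/2) + 27) = √(25/2 + 27) = √(79/2) = √158/2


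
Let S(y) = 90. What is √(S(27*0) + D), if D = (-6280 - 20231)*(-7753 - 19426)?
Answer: √720542559 ≈ 26843.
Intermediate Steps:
D = 720542469 (D = -26511*(-27179) = 720542469)
√(S(27*0) + D) = √(90 + 720542469) = √720542559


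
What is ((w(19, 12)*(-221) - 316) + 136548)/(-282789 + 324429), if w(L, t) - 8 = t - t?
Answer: 16808/5205 ≈ 3.2292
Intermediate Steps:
w(L, t) = 8 (w(L, t) = 8 + (t - t) = 8 + 0 = 8)
((w(19, 12)*(-221) - 316) + 136548)/(-282789 + 324429) = ((8*(-221) - 316) + 136548)/(-282789 + 324429) = ((-1768 - 316) + 136548)/41640 = (-2084 + 136548)*(1/41640) = 134464*(1/41640) = 16808/5205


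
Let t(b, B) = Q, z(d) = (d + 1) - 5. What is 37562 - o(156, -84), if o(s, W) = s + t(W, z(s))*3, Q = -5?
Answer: 37421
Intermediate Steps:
z(d) = -4 + d (z(d) = (1 + d) - 5 = -4 + d)
t(b, B) = -5
o(s, W) = -15 + s (o(s, W) = s - 5*3 = s - 15 = -15 + s)
37562 - o(156, -84) = 37562 - (-15 + 156) = 37562 - 1*141 = 37562 - 141 = 37421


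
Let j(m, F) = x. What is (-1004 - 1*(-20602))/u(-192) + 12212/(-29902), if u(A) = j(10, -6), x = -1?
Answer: -293015804/14951 ≈ -19598.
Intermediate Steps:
j(m, F) = -1
u(A) = -1
(-1004 - 1*(-20602))/u(-192) + 12212/(-29902) = (-1004 - 1*(-20602))/(-1) + 12212/(-29902) = (-1004 + 20602)*(-1) + 12212*(-1/29902) = 19598*(-1) - 6106/14951 = -19598 - 6106/14951 = -293015804/14951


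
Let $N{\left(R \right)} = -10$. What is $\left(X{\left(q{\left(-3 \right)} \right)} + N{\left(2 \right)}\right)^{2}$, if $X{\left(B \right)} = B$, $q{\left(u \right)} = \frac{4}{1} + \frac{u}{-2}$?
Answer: $\frac{81}{4} \approx 20.25$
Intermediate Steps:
$q{\left(u \right)} = 4 - \frac{u}{2}$ ($q{\left(u \right)} = 4 \cdot 1 + u \left(- \frac{1}{2}\right) = 4 - \frac{u}{2}$)
$\left(X{\left(q{\left(-3 \right)} \right)} + N{\left(2 \right)}\right)^{2} = \left(\left(4 - - \frac{3}{2}\right) - 10\right)^{2} = \left(\left(4 + \frac{3}{2}\right) - 10\right)^{2} = \left(\frac{11}{2} - 10\right)^{2} = \left(- \frac{9}{2}\right)^{2} = \frac{81}{4}$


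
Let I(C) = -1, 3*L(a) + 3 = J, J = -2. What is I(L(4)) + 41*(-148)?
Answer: -6069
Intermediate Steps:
L(a) = -5/3 (L(a) = -1 + (⅓)*(-2) = -1 - ⅔ = -5/3)
I(L(4)) + 41*(-148) = -1 + 41*(-148) = -1 - 6068 = -6069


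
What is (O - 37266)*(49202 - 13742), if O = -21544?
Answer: -2085402600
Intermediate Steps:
(O - 37266)*(49202 - 13742) = (-21544 - 37266)*(49202 - 13742) = -58810*35460 = -2085402600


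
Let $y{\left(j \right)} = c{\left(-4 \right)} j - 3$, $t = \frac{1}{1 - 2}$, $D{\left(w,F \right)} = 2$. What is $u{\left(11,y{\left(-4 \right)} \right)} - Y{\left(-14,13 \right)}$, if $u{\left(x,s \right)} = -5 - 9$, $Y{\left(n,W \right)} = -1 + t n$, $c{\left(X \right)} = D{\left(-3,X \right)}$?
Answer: $-27$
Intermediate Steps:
$c{\left(X \right)} = 2$
$t = -1$ ($t = \frac{1}{-1} = -1$)
$Y{\left(n,W \right)} = -1 - n$
$y{\left(j \right)} = -3 + 2 j$ ($y{\left(j \right)} = 2 j - 3 = -3 + 2 j$)
$u{\left(x,s \right)} = -14$
$u{\left(11,y{\left(-4 \right)} \right)} - Y{\left(-14,13 \right)} = -14 - \left(-1 - -14\right) = -14 - \left(-1 + 14\right) = -14 - 13 = -27$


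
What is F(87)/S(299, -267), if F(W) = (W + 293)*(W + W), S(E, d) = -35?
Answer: -13224/7 ≈ -1889.1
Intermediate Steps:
F(W) = 2*W*(293 + W) (F(W) = (293 + W)*(2*W) = 2*W*(293 + W))
F(87)/S(299, -267) = (2*87*(293 + 87))/(-35) = (2*87*380)*(-1/35) = 66120*(-1/35) = -13224/7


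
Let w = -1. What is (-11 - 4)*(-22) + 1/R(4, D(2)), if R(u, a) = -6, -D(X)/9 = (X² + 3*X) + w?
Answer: 1979/6 ≈ 329.83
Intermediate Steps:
D(X) = 9 - 27*X - 9*X² (D(X) = -9*((X² + 3*X) - 1) = -9*(-1 + X² + 3*X) = 9 - 27*X - 9*X²)
(-11 - 4)*(-22) + 1/R(4, D(2)) = (-11 - 4)*(-22) + 1/(-6) = -15*(-22) - ⅙ = 330 - ⅙ = 1979/6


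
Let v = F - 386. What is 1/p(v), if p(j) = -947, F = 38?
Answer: -1/947 ≈ -0.0010560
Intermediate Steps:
v = -348 (v = 38 - 386 = -348)
1/p(v) = 1/(-947) = -1/947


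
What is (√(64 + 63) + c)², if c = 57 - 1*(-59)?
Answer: (116 + √127)² ≈ 16198.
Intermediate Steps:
c = 116 (c = 57 + 59 = 116)
(√(64 + 63) + c)² = (√(64 + 63) + 116)² = (√127 + 116)² = (116 + √127)²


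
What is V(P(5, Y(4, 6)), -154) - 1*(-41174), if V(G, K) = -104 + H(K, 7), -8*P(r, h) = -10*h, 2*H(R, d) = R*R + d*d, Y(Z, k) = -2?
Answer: 105905/2 ≈ 52953.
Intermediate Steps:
H(R, d) = R**2/2 + d**2/2 (H(R, d) = (R*R + d*d)/2 = (R**2 + d**2)/2 = R**2/2 + d**2/2)
P(r, h) = 5*h/4 (P(r, h) = -(-5)*h/4 = 5*h/4)
V(G, K) = -159/2 + K**2/2 (V(G, K) = -104 + (K**2/2 + (1/2)*7**2) = -104 + (K**2/2 + (1/2)*49) = -104 + (K**2/2 + 49/2) = -104 + (49/2 + K**2/2) = -159/2 + K**2/2)
V(P(5, Y(4, 6)), -154) - 1*(-41174) = (-159/2 + (1/2)*(-154)**2) - 1*(-41174) = (-159/2 + (1/2)*23716) + 41174 = (-159/2 + 11858) + 41174 = 23557/2 + 41174 = 105905/2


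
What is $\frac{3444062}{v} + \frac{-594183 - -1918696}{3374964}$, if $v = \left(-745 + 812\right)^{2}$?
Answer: $\frac{11629531002625}{15150213396} \approx 767.62$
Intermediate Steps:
$v = 4489$ ($v = 67^{2} = 4489$)
$\frac{3444062}{v} + \frac{-594183 - -1918696}{3374964} = \frac{3444062}{4489} + \frac{-594183 - -1918696}{3374964} = 3444062 \cdot \frac{1}{4489} + \left(-594183 + 1918696\right) \frac{1}{3374964} = \frac{3444062}{4489} + 1324513 \cdot \frac{1}{3374964} = \frac{3444062}{4489} + \frac{1324513}{3374964} = \frac{11629531002625}{15150213396}$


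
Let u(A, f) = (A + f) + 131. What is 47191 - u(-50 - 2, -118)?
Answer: 47230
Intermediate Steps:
u(A, f) = 131 + A + f
47191 - u(-50 - 2, -118) = 47191 - (131 + (-50 - 2) - 118) = 47191 - (131 - 52 - 118) = 47191 - 1*(-39) = 47191 + 39 = 47230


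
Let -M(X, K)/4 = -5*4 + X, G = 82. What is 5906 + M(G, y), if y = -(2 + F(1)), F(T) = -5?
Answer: 5658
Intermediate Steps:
y = 3 (y = -(2 - 5) = -1*(-3) = 3)
M(X, K) = 80 - 4*X (M(X, K) = -4*(-5*4 + X) = -4*(-20 + X) = 80 - 4*X)
5906 + M(G, y) = 5906 + (80 - 4*82) = 5906 + (80 - 328) = 5906 - 248 = 5658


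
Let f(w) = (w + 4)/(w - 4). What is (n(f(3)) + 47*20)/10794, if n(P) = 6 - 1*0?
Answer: 473/5397 ≈ 0.087641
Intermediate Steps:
f(w) = (4 + w)/(-4 + w)
n(P) = 6 (n(P) = 6 + 0 = 6)
(n(f(3)) + 47*20)/10794 = (6 + 47*20)/10794 = (6 + 940)*(1/10794) = 946*(1/10794) = 473/5397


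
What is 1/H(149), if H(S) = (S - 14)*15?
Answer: 1/2025 ≈ 0.00049383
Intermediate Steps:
H(S) = -210 + 15*S (H(S) = (-14 + S)*15 = -210 + 15*S)
1/H(149) = 1/(-210 + 15*149) = 1/(-210 + 2235) = 1/2025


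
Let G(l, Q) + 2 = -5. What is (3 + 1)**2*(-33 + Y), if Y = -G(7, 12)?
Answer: -416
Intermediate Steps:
G(l, Q) = -7 (G(l, Q) = -2 - 5 = -7)
Y = 7 (Y = -1*(-7) = 7)
(3 + 1)**2*(-33 + Y) = (3 + 1)**2*(-33 + 7) = 4**2*(-26) = 16*(-26) = -416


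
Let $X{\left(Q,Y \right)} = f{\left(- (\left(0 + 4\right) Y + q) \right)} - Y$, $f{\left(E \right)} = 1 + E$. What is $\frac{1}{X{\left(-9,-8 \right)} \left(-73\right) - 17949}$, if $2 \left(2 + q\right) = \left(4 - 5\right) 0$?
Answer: $- \frac{1}{21088} \approx -4.742 \cdot 10^{-5}$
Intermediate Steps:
$q = -2$ ($q = -2 + \frac{\left(4 - 5\right) 0}{2} = -2 + \frac{\left(-1\right) 0}{2} = -2 + \frac{1}{2} \cdot 0 = -2 + 0 = -2$)
$X{\left(Q,Y \right)} = 3 - 5 Y$ ($X{\left(Q,Y \right)} = \left(1 - \left(\left(0 + 4\right) Y - 2\right)\right) - Y = \left(1 - \left(4 Y - 2\right)\right) - Y = \left(1 - \left(-2 + 4 Y\right)\right) - Y = \left(3 - 4 Y\right) - Y = 3 - 5 Y$)
$\frac{1}{X{\left(-9,-8 \right)} \left(-73\right) - 17949} = \frac{1}{\left(3 - -40\right) \left(-73\right) - 17949} = \frac{1}{\left(3 + 40\right) \left(-73\right) - 17949} = \frac{1}{43 \left(-73\right) - 17949} = \frac{1}{-3139 - 17949} = \frac{1}{-21088} = - \frac{1}{21088}$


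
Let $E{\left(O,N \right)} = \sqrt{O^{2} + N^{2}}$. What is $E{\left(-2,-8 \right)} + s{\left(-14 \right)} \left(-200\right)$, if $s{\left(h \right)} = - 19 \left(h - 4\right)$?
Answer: $-68400 + 2 \sqrt{17} \approx -68392.0$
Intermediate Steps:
$s{\left(h \right)} = 76 - 19 h$ ($s{\left(h \right)} = - 19 \left(-4 + h\right) = 76 - 19 h$)
$E{\left(O,N \right)} = \sqrt{N^{2} + O^{2}}$
$E{\left(-2,-8 \right)} + s{\left(-14 \right)} \left(-200\right) = \sqrt{\left(-8\right)^{2} + \left(-2\right)^{2}} + \left(76 - -266\right) \left(-200\right) = \sqrt{64 + 4} + \left(76 + 266\right) \left(-200\right) = \sqrt{68} + 342 \left(-200\right) = 2 \sqrt{17} - 68400 = -68400 + 2 \sqrt{17}$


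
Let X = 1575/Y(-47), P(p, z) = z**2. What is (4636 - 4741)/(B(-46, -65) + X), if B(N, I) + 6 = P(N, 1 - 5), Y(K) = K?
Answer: 987/221 ≈ 4.4661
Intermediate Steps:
X = -1575/47 (X = 1575/(-47) = 1575*(-1/47) = -1575/47 ≈ -33.511)
B(N, I) = 10 (B(N, I) = -6 + (1 - 5)**2 = -6 + (-4)**2 = -6 + 16 = 10)
(4636 - 4741)/(B(-46, -65) + X) = (4636 - 4741)/(10 - 1575/47) = -105/(-1105/47) = -105*(-47/1105) = 987/221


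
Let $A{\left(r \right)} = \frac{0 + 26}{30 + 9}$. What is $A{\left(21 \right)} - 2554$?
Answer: $- \frac{7660}{3} \approx -2553.3$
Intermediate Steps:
$A{\left(r \right)} = \frac{2}{3}$ ($A{\left(r \right)} = \frac{26}{39} = 26 \cdot \frac{1}{39} = \frac{2}{3}$)
$A{\left(21 \right)} - 2554 = \frac{2}{3} - 2554 = - \frac{7660}{3}$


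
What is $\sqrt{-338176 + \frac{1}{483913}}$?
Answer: $\frac{3 i \sqrt{8799031087239359}}{483913} \approx 581.53 i$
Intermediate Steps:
$\sqrt{-338176 + \frac{1}{483913}} = \sqrt{- \frac{163647762687}{483913}} = \frac{3 i \sqrt{8799031087239359}}{483913}$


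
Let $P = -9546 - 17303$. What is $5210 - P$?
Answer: $32059$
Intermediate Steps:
$P = -26849$ ($P = -9546 - 17303 = -26849$)
$5210 - P = 5210 - -26849 = 5210 + 26849 = 32059$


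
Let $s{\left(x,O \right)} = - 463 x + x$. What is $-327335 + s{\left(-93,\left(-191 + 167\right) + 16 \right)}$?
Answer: $-284369$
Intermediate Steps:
$s{\left(x,O \right)} = - 462 x$
$-327335 + s{\left(-93,\left(-191 + 167\right) + 16 \right)} = -327335 - -42966 = -327335 + 42966 = -284369$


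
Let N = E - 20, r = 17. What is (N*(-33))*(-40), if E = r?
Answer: -3960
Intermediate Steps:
E = 17
N = -3 (N = 17 - 20 = -3)
(N*(-33))*(-40) = -3*(-33)*(-40) = 99*(-40) = -3960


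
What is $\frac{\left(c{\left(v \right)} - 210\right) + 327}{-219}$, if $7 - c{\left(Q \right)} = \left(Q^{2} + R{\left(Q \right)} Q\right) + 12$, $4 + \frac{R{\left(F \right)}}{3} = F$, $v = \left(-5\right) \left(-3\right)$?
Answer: $\frac{608}{219} \approx 2.7763$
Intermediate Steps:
$v = 15$
$R{\left(F \right)} = -12 + 3 F$
$c{\left(Q \right)} = -5 - Q^{2} - Q \left(-12 + 3 Q\right)$ ($c{\left(Q \right)} = 7 - \left(\left(Q^{2} + \left(-12 + 3 Q\right) Q\right) + 12\right) = 7 - \left(\left(Q^{2} + Q \left(-12 + 3 Q\right)\right) + 12\right) = 7 - \left(12 + Q^{2} + Q \left(-12 + 3 Q\right)\right) = -5 - Q^{2} - Q \left(-12 + 3 Q\right)$)
$\frac{\left(c{\left(v \right)} - 210\right) + 327}{-219} = \frac{\left(\left(-5 - 4 \cdot 15^{2} + 12 \cdot 15\right) - 210\right) + 327}{-219} = \left(\left(\left(-5 - 900 + 180\right) - 210\right) + 327\right) \left(- \frac{1}{219}\right) = \left(\left(-725 - 210\right) + 327\right) \left(- \frac{1}{219}\right) = \left(-935 + 327\right) \left(- \frac{1}{219}\right) = \left(-608\right) \left(- \frac{1}{219}\right) = \frac{608}{219}$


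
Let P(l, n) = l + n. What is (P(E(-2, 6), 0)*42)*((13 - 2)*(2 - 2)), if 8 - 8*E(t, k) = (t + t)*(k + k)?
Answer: 0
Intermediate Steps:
E(t, k) = 1 - k*t/2 (E(t, k) = 1 - (t + t)*(k + k)/8 = 1 - 2*t*2*k/8 = 1 - k*t/2)
(P(E(-2, 6), 0)*42)*((13 - 2)*(2 - 2)) = (((1 - 1/2*6*(-2)) + 0)*42)*((13 - 2)*(2 - 2)) = (((1 + 6) + 0)*42)*(11*0) = ((7 + 0)*42)*0 = (7*42)*0 = 294*0 = 0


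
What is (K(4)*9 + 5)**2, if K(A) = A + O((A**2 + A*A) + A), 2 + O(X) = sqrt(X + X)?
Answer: 6361 + 2484*sqrt(2) ≈ 9873.9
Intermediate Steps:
O(X) = -2 + sqrt(2)*sqrt(X) (O(X) = -2 + sqrt(X + X) = -2 + sqrt(2*X) = -2 + sqrt(2)*sqrt(X))
K(A) = -2 + A + sqrt(2)*sqrt(A + 2*A**2) (K(A) = A + (-2 + sqrt(2)*sqrt((A**2 + A*A) + A)) = A + (-2 + sqrt(2)*sqrt((A**2 + A**2) + A)) = A + (-2 + sqrt(2)*sqrt(2*A**2 + A)) = A + (-2 + sqrt(2)*sqrt(A + 2*A**2)) = -2 + A + sqrt(2)*sqrt(A + 2*A**2))
(K(4)*9 + 5)**2 = ((-2 + 4 + sqrt(2)*sqrt(4*(1 + 2*4)))*9 + 5)**2 = ((-2 + 4 + sqrt(2)*sqrt(4*(1 + 8)))*9 + 5)**2 = ((-2 + 4 + sqrt(2)*sqrt(4*9))*9 + 5)**2 = ((-2 + 4 + sqrt(2)*sqrt(36))*9 + 5)**2 = ((-2 + 4 + sqrt(2)*6)*9 + 5)**2 = ((-2 + 4 + 6*sqrt(2))*9 + 5)**2 = ((2 + 6*sqrt(2))*9 + 5)**2 = ((18 + 54*sqrt(2)) + 5)**2 = (23 + 54*sqrt(2))**2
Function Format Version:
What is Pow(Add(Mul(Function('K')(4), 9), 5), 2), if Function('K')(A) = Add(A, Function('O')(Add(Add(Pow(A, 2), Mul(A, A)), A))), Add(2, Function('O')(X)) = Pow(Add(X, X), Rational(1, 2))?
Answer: Add(6361, Mul(2484, Pow(2, Rational(1, 2)))) ≈ 9873.9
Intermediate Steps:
Function('O')(X) = Add(-2, Mul(Pow(2, Rational(1, 2)), Pow(X, Rational(1, 2)))) (Function('O')(X) = Add(-2, Pow(Add(X, X), Rational(1, 2))) = Add(-2, Pow(Mul(2, X), Rational(1, 2))) = Add(-2, Mul(Pow(2, Rational(1, 2)), Pow(X, Rational(1, 2)))))
Function('K')(A) = Add(-2, A, Mul(Pow(2, Rational(1, 2)), Pow(Add(A, Mul(2, Pow(A, 2))), Rational(1, 2)))) (Function('K')(A) = Add(A, Add(-2, Mul(Pow(2, Rational(1, 2)), Pow(Add(Add(Pow(A, 2), Mul(A, A)), A), Rational(1, 2))))) = Add(A, Add(-2, Mul(Pow(2, Rational(1, 2)), Pow(Add(Add(Pow(A, 2), Pow(A, 2)), A), Rational(1, 2))))) = Add(A, Add(-2, Mul(Pow(2, Rational(1, 2)), Pow(Add(Mul(2, Pow(A, 2)), A), Rational(1, 2))))) = Add(A, Add(-2, Mul(Pow(2, Rational(1, 2)), Pow(Add(A, Mul(2, Pow(A, 2))), Rational(1, 2))))) = Add(-2, A, Mul(Pow(2, Rational(1, 2)), Pow(Add(A, Mul(2, Pow(A, 2))), Rational(1, 2)))))
Pow(Add(Mul(Function('K')(4), 9), 5), 2) = Pow(Add(Mul(Add(-2, 4, Mul(Pow(2, Rational(1, 2)), Pow(Mul(4, Add(1, Mul(2, 4))), Rational(1, 2)))), 9), 5), 2) = Pow(Add(Mul(Add(-2, 4, Mul(Pow(2, Rational(1, 2)), Pow(Mul(4, Add(1, 8)), Rational(1, 2)))), 9), 5), 2) = Pow(Add(Mul(Add(-2, 4, Mul(Pow(2, Rational(1, 2)), Pow(Mul(4, 9), Rational(1, 2)))), 9), 5), 2) = Pow(Add(Mul(Add(-2, 4, Mul(Pow(2, Rational(1, 2)), Pow(36, Rational(1, 2)))), 9), 5), 2) = Pow(Add(Mul(Add(-2, 4, Mul(Pow(2, Rational(1, 2)), 6)), 9), 5), 2) = Pow(Add(Mul(Add(-2, 4, Mul(6, Pow(2, Rational(1, 2)))), 9), 5), 2) = Pow(Add(Mul(Add(2, Mul(6, Pow(2, Rational(1, 2)))), 9), 5), 2) = Pow(Add(Add(18, Mul(54, Pow(2, Rational(1, 2)))), 5), 2) = Pow(Add(23, Mul(54, Pow(2, Rational(1, 2)))), 2)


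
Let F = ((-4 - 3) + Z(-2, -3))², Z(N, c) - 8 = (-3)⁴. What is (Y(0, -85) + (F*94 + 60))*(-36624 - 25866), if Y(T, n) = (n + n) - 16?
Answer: -39489305700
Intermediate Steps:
Z(N, c) = 89 (Z(N, c) = 8 + (-3)⁴ = 8 + 81 = 89)
Y(T, n) = -16 + 2*n (Y(T, n) = 2*n - 16 = -16 + 2*n)
F = 6724 (F = ((-4 - 3) + 89)² = (-7 + 89)² = 82² = 6724)
(Y(0, -85) + (F*94 + 60))*(-36624 - 25866) = ((-16 + 2*(-85)) + (6724*94 + 60))*(-36624 - 25866) = ((-16 - 170) + (632056 + 60))*(-62490) = (-186 + 632116)*(-62490) = 631930*(-62490) = -39489305700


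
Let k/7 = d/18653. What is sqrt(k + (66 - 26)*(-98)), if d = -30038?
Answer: I*sqrt(2585680482)/811 ≈ 62.7*I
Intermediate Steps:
k = -9142/811 (k = 7*(-30038/18653) = 7*(-30038*1/18653) = 7*(-1306/811) = -9142/811 ≈ -11.273)
sqrt(k + (66 - 26)*(-98)) = sqrt(-9142/811 + (66 - 26)*(-98)) = sqrt(-9142/811 + 40*(-98)) = sqrt(-9142/811 - 3920) = sqrt(-3188262/811) = I*sqrt(2585680482)/811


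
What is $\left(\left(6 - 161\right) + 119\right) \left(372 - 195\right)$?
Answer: $-6372$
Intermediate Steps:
$\left(\left(6 - 161\right) + 119\right) \left(372 - 195\right) = \left(-155 + 119\right) 177 = \left(-36\right) 177 = -6372$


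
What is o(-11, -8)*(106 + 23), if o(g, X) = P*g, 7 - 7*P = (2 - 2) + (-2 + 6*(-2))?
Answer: -4257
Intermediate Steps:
P = 3 (P = 1 - ((2 - 2) + (-2 + 6*(-2)))/7 = 1 - (0 + (-2 - 12))/7 = 1 - (0 - 14)/7 = 1 - ⅐*(-14) = 1 + 2 = 3)
o(g, X) = 3*g
o(-11, -8)*(106 + 23) = (3*(-11))*(106 + 23) = -33*129 = -4257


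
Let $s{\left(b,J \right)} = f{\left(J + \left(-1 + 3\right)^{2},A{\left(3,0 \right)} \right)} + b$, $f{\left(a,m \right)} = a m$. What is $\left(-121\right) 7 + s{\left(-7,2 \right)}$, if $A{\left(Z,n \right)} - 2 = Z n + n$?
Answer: $-842$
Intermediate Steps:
$A{\left(Z,n \right)} = 2 + n + Z n$ ($A{\left(Z,n \right)} = 2 + \left(Z n + n\right) = 2 + \left(n + Z n\right) = 2 + n + Z n$)
$s{\left(b,J \right)} = 8 + b + 2 J$ ($s{\left(b,J \right)} = \left(J + \left(-1 + 3\right)^{2}\right) \left(2 + 0 + 3 \cdot 0\right) + b = \left(J + 2^{2}\right) \left(2 + 0 + 0\right) + b = \left(J + 4\right) 2 + b = \left(4 + J\right) 2 + b = \left(8 + 2 J\right) + b = 8 + b + 2 J$)
$\left(-121\right) 7 + s{\left(-7,2 \right)} = \left(-121\right) 7 + \left(8 - 7 + 2 \cdot 2\right) = -847 + \left(8 - 7 + 4\right) = -847 + 5 = -842$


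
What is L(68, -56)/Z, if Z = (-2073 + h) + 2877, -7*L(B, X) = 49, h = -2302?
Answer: 1/214 ≈ 0.0046729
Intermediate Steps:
L(B, X) = -7 (L(B, X) = -⅐*49 = -7)
Z = -1498 (Z = (-2073 - 2302) + 2877 = -4375 + 2877 = -1498)
L(68, -56)/Z = -7/(-1498) = -7*(-1/1498) = 1/214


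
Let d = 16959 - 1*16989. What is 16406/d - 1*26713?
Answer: -408898/15 ≈ -27260.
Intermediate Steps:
d = -30 (d = 16959 - 16989 = -30)
16406/d - 1*26713 = 16406/(-30) - 1*26713 = 16406*(-1/30) - 26713 = -8203/15 - 26713 = -408898/15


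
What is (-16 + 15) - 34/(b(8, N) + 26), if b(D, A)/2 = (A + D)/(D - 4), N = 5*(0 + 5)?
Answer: -9/5 ≈ -1.8000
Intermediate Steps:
N = 25 (N = 5*5 = 25)
b(D, A) = 2*(A + D)/(-4 + D) (b(D, A) = 2*((A + D)/(D - 4)) = 2*((A + D)/(-4 + D)) = 2*(A + D)/(-4 + D))
(-16 + 15) - 34/(b(8, N) + 26) = (-16 + 15) - 34/(2*(25 + 8)/(-4 + 8) + 26) = -1 - 34/(2*33/4 + 26) = -1 - 34/(2*(1/4)*33 + 26) = -1 - 34/(33/2 + 26) = -1 - 34/(85/2) = -1 + (2/85)*(-34) = -1 - 4/5 = -9/5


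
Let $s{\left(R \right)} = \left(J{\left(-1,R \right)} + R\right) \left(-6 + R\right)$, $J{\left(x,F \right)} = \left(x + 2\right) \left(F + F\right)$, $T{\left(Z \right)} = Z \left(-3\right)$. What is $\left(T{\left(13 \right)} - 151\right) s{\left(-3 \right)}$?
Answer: $-15390$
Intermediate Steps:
$T{\left(Z \right)} = - 3 Z$
$J{\left(x,F \right)} = 2 F \left(2 + x\right)$ ($J{\left(x,F \right)} = \left(2 + x\right) 2 F = 2 F \left(2 + x\right)$)
$s{\left(R \right)} = 3 R \left(-6 + R\right)$ ($s{\left(R \right)} = \left(2 R \left(2 - 1\right) + R\right) \left(-6 + R\right) = \left(2 R 1 + R\right) \left(-6 + R\right) = \left(2 R + R\right) \left(-6 + R\right) = 3 R \left(-6 + R\right)$)
$\left(T{\left(13 \right)} - 151\right) s{\left(-3 \right)} = \left(\left(-3\right) 13 - 151\right) 3 \left(-3\right) \left(-6 - 3\right) = \left(-39 - 151\right) 3 \left(-3\right) \left(-9\right) = \left(-190\right) 81 = -15390$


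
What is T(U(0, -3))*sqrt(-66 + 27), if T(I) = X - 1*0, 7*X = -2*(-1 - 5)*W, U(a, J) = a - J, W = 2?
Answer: 24*I*sqrt(39)/7 ≈ 21.411*I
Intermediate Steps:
X = 24/7 (X = (-2*(-1 - 5)*2)/7 = (-(-12)*2)/7 = (-2*(-12))/7 = (1/7)*24 = 24/7 ≈ 3.4286)
T(I) = 24/7 (T(I) = 24/7 - 1*0 = 24/7 + 0 = 24/7)
T(U(0, -3))*sqrt(-66 + 27) = 24*sqrt(-66 + 27)/7 = 24*sqrt(-39)/7 = 24*(I*sqrt(39))/7 = 24*I*sqrt(39)/7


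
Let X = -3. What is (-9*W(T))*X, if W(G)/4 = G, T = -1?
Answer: -108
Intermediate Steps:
W(G) = 4*G
(-9*W(T))*X = -36*(-1)*(-3) = -9*(-4)*(-3) = 36*(-3) = -108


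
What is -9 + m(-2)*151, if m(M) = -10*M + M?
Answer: 2709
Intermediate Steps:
m(M) = -9*M
-9 + m(-2)*151 = -9 - 9*(-2)*151 = -9 + 18*151 = -9 + 2718 = 2709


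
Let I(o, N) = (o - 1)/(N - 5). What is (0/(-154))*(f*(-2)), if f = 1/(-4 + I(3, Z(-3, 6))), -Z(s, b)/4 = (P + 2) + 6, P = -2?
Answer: 0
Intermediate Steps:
Z(s, b) = -24 (Z(s, b) = -4*((-2 + 2) + 6) = -4*(0 + 6) = -4*6 = -24)
I(o, N) = (-1 + o)/(-5 + N)
f = -29/118 (f = 1/(-4 + (-1 + 3)/(-5 - 24)) = 1/(-4 + 2/(-29)) = 1/(-4 - 1/29*2) = 1/(-4 - 2/29) = 1/(-118/29) = -29/118 ≈ -0.24576)
(0/(-154))*(f*(-2)) = (0/(-154))*(-29/118*(-2)) = (0*(-1/154))*(29/59) = 0*(29/59) = 0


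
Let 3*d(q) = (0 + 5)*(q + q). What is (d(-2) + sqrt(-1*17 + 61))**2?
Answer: 796/9 - 80*sqrt(11)/3 ≈ 0.0011167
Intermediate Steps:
d(q) = 10*q/3 (d(q) = ((0 + 5)*(q + q))/3 = (5*(2*q))/3 = (10*q)/3 = 10*q/3)
(d(-2) + sqrt(-1*17 + 61))**2 = ((10/3)*(-2) + sqrt(-1*17 + 61))**2 = (-20/3 + sqrt(-17 + 61))**2 = (-20/3 + sqrt(44))**2 = (-20/3 + 2*sqrt(11))**2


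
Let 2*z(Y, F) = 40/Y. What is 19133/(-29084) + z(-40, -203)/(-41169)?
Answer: -787671935/1197359196 ≈ -0.65784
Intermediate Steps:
z(Y, F) = 20/Y (z(Y, F) = (40/Y)/2 = 20/Y)
19133/(-29084) + z(-40, -203)/(-41169) = 19133/(-29084) + (20/(-40))/(-41169) = 19133*(-1/29084) + (20*(-1/40))*(-1/41169) = -19133/29084 - ½*(-1/41169) = -19133/29084 + 1/82338 = -787671935/1197359196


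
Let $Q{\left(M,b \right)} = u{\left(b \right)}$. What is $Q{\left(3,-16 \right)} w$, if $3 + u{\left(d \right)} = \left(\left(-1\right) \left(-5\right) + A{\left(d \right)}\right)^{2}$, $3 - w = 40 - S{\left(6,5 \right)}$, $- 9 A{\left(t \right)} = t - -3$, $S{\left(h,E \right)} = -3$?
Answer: $- \frac{124840}{81} \approx -1541.2$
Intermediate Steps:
$A{\left(t \right)} = - \frac{1}{3} - \frac{t}{9}$ ($A{\left(t \right)} = - \frac{t - -3}{9} = - \frac{t + 3}{9} = - \frac{3 + t}{9} = - \frac{1}{3} - \frac{t}{9}$)
$w = -40$ ($w = 3 - \left(40 - -3\right) = 3 - \left(40 + 3\right) = 3 - 43 = -40$)
$u{\left(d \right)} = -3 + \left(\frac{14}{3} - \frac{d}{9}\right)^{2}$ ($u{\left(d \right)} = -3 + \left(\left(-1\right) \left(-5\right) - \left(\frac{1}{3} + \frac{d}{9}\right)\right)^{2} = -3 + \left(5 - \left(\frac{1}{3} + \frac{d}{9}\right)\right)^{2} = -3 + \left(\frac{14}{3} - \frac{d}{9}\right)^{2}$)
$Q{\left(M,b \right)} = -3 + \frac{\left(-42 + b\right)^{2}}{81}$
$Q{\left(3,-16 \right)} w = \left(-3 + \frac{\left(-42 - 16\right)^{2}}{81}\right) \left(-40\right) = \left(-3 + \frac{\left(-58\right)^{2}}{81}\right) \left(-40\right) = \left(-3 + \frac{1}{81} \cdot 3364\right) \left(-40\right) = \left(-3 + \frac{3364}{81}\right) \left(-40\right) = \frac{3121}{81} \left(-40\right) = - \frac{124840}{81}$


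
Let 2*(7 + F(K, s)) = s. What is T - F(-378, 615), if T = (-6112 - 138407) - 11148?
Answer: -311935/2 ≈ -1.5597e+5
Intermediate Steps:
F(K, s) = -7 + s/2
T = -155667 (T = -144519 - 11148 = -155667)
T - F(-378, 615) = -155667 - (-7 + (½)*615) = -155667 - (-7 + 615/2) = -155667 - 1*601/2 = -155667 - 601/2 = -311935/2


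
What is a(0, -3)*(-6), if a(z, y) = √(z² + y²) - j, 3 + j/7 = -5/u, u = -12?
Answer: -253/2 ≈ -126.50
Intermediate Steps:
j = -217/12 (j = -21 + 7*(-5/(-12)) = -21 + 7*(-5*(-1/12)) = -21 + 7*(5/12) = -21 + 35/12 = -217/12 ≈ -18.083)
a(z, y) = 217/12 + √(y² + z²) (a(z, y) = √(z² + y²) - 1*(-217/12) = √(y² + z²) + 217/12 = 217/12 + √(y² + z²))
a(0, -3)*(-6) = (217/12 + √((-3)² + 0²))*(-6) = (217/12 + √(9 + 0))*(-6) = (217/12 + √9)*(-6) = (217/12 + 3)*(-6) = (253/12)*(-6) = -253/2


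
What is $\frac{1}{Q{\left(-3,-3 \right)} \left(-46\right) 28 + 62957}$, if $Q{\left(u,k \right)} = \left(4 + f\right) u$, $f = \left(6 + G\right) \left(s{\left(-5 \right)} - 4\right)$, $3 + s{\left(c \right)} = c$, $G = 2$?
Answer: $- \frac{1}{292531} \approx -3.4184 \cdot 10^{-6}$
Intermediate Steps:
$s{\left(c \right)} = -3 + c$
$f = -96$ ($f = \left(6 + 2\right) \left(\left(-3 - 5\right) - 4\right) = 8 \left(-8 - 4\right) = 8 \left(-12\right) = -96$)
$Q{\left(u,k \right)} = - 92 u$ ($Q{\left(u,k \right)} = \left(4 - 96\right) u = - 92 u$)
$\frac{1}{Q{\left(-3,-3 \right)} \left(-46\right) 28 + 62957} = \frac{1}{\left(-92\right) \left(-3\right) \left(-46\right) 28 + 62957} = \frac{1}{276 \left(-46\right) 28 + 62957} = \frac{1}{\left(-12696\right) 28 + 62957} = \frac{1}{-355488 + 62957} = \frac{1}{-292531} = - \frac{1}{292531}$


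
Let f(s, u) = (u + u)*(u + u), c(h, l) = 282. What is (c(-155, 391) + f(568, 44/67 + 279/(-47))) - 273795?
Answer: -2711104321613/9916201 ≈ -2.7340e+5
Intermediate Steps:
f(s, u) = 4*u**2 (f(s, u) = (2*u)*(2*u) = 4*u**2)
(c(-155, 391) + f(568, 44/67 + 279/(-47))) - 273795 = (282 + 4*(44/67 + 279/(-47))**2) - 273795 = (282 + 4*(44*(1/67) + 279*(-1/47))**2) - 273795 = (282 + 4*(44/67 - 279/47)**2) - 273795 = (282 + 4*(-16625/3149)**2) - 273795 = (282 + 4*(276390625/9916201)) - 273795 = (282 + 1105562500/9916201) - 273795 = 3901931182/9916201 - 273795 = -2711104321613/9916201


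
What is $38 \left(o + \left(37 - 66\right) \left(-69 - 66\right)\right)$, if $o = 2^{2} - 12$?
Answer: $148466$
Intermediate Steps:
$o = -8$ ($o = 4 - 12 = -8$)
$38 \left(o + \left(37 - 66\right) \left(-69 - 66\right)\right) = 38 \left(-8 + \left(37 - 66\right) \left(-69 - 66\right)\right) = 38 \left(-8 - -3915\right) = 38 \left(-8 + 3915\right) = 38 \cdot 3907 = 148466$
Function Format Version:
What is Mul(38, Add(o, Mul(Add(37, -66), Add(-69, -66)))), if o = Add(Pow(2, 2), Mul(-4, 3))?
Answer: 148466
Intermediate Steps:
o = -8 (o = Add(4, -12) = -8)
Mul(38, Add(o, Mul(Add(37, -66), Add(-69, -66)))) = Mul(38, Add(-8, Mul(Add(37, -66), Add(-69, -66)))) = Mul(38, Add(-8, Mul(-29, -135))) = Mul(38, Add(-8, 3915)) = Mul(38, 3907) = 148466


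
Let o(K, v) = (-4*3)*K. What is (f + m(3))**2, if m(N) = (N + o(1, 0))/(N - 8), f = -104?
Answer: 261121/25 ≈ 10445.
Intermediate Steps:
o(K, v) = -12*K
m(N) = (-12 + N)/(-8 + N) (m(N) = (N - 12*1)/(N - 8) = (N - 12)/(-8 + N) = (-12 + N)/(-8 + N))
(f + m(3))**2 = (-104 + (-12 + 3)/(-8 + 3))**2 = (-104 - 9/(-5))**2 = (-104 - 1/5*(-9))**2 = (-104 + 9/5)**2 = (-511/5)**2 = 261121/25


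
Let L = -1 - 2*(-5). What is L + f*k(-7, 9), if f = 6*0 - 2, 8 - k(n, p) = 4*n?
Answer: -63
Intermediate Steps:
k(n, p) = 8 - 4*n
f = -2 (f = 0 - 2 = -2)
L = 9 (L = -1 + 10 = 9)
L + f*k(-7, 9) = 9 - 2*(8 - 4*(-7)) = 9 - 2*(8 + 28) = 9 - 2*36 = 9 - 72 = -63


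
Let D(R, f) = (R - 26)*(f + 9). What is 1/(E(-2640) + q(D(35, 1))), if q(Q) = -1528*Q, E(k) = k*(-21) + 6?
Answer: -1/82074 ≈ -1.2184e-5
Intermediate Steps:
E(k) = 6 - 21*k (E(k) = -21*k + 6 = 6 - 21*k)
D(R, f) = (-26 + R)*(9 + f)
1/(E(-2640) + q(D(35, 1))) = 1/((6 - 21*(-2640)) - 1528*(-234 - 26*1 + 9*35 + 35*1)) = 1/((6 + 55440) - 1528*(-234 - 26 + 315 + 35)) = 1/(55446 - 1528*90) = 1/(55446 - 137520) = 1/(-82074) = -1/82074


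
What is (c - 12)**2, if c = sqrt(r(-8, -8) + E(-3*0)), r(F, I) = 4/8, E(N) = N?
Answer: (24 - sqrt(2))**2/4 ≈ 127.53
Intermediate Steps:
r(F, I) = 1/2 (r(F, I) = 4*(1/8) = 1/2)
c = sqrt(2)/2 (c = sqrt(1/2 - 3*0) = sqrt(1/2 + 0) = sqrt(1/2) = sqrt(2)/2 ≈ 0.70711)
(c - 12)**2 = (sqrt(2)/2 - 12)**2 = (-12 + sqrt(2)/2)**2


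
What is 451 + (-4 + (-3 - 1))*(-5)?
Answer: 491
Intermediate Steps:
451 + (-4 + (-3 - 1))*(-5) = 451 + (-4 - 4)*(-5) = 451 - 8*(-5) = 451 + 40 = 491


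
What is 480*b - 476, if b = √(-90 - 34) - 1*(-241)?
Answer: 115204 + 960*I*√31 ≈ 1.152e+5 + 5345.1*I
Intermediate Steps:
b = 241 + 2*I*√31 (b = √(-124) + 241 = 2*I*√31 + 241 = 241 + 2*I*√31 ≈ 241.0 + 11.136*I)
480*b - 476 = 480*(241 + 2*I*√31) - 476 = (115680 + 960*I*√31) - 476 = 115204 + 960*I*√31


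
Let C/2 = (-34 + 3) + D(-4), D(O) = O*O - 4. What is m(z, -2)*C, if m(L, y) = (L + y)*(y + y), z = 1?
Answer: -152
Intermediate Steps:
D(O) = -4 + O**2 (D(O) = O**2 - 4 = -4 + O**2)
m(L, y) = 2*y*(L + y) (m(L, y) = (L + y)*(2*y) = 2*y*(L + y))
C = -38 (C = 2*((-34 + 3) + (-4 + (-4)**2)) = 2*(-31 + (-4 + 16)) = 2*(-31 + 12) = 2*(-19) = -38)
m(z, -2)*C = (2*(-2)*(1 - 2))*(-38) = (2*(-2)*(-1))*(-38) = 4*(-38) = -152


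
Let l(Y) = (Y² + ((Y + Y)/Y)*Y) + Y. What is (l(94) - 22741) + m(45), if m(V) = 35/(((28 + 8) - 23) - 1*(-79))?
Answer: -1253281/92 ≈ -13623.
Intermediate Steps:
l(Y) = Y² + 3*Y (l(Y) = (Y² + ((2*Y)/Y)*Y) + Y = (Y² + 2*Y) + Y = Y² + 3*Y)
m(V) = 35/92 (m(V) = 35/((36 - 23) + 79) = 35/(13 + 79) = 35/92)
(l(94) - 22741) + m(45) = (94*(3 + 94) - 22741) + 35/92 = (94*97 - 22741) + 35/92 = (9118 - 22741) + 35/92 = -13623 + 35/92 = -1253281/92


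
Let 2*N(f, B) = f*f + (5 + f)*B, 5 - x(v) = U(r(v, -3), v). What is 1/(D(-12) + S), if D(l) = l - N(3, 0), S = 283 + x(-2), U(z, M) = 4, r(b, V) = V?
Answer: 2/535 ≈ 0.0037383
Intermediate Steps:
x(v) = 1 (x(v) = 5 - 1*4 = 5 - 4 = 1)
S = 284 (S = 283 + 1 = 284)
N(f, B) = f²/2 + B*(5 + f)/2 (N(f, B) = (f*f + (5 + f)*B)/2 = (f² + B*(5 + f))/2 = f²/2 + B*(5 + f)/2)
D(l) = -9/2 + l (D(l) = l - ((½)*3² + (5/2)*0 + (½)*0*3) = l - ((½)*9 + 0 + 0) = l - (9/2 + 0 + 0) = l - 1*9/2 = l - 9/2 = -9/2 + l)
1/(D(-12) + S) = 1/((-9/2 - 12) + 284) = 1/(-33/2 + 284) = 1/(535/2) = 2/535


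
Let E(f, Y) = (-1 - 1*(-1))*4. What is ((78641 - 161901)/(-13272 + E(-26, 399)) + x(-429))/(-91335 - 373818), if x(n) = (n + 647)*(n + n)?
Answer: 620591177/1543377654 ≈ 0.40210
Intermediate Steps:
E(f, Y) = 0 (E(f, Y) = (-1 + 1)*4 = 0*4 = 0)
x(n) = 2*n*(647 + n) (x(n) = (647 + n)*(2*n) = 2*n*(647 + n))
((78641 - 161901)/(-13272 + E(-26, 399)) + x(-429))/(-91335 - 373818) = ((78641 - 161901)/(-13272 + 0) + 2*(-429)*(647 - 429))/(-91335 - 373818) = (-83260/(-13272) + 2*(-429)*218)/(-465153) = (-83260*(-1/13272) - 187044)*(-1/465153) = (20815/3318 - 187044)*(-1/465153) = -620591177/3318*(-1/465153) = 620591177/1543377654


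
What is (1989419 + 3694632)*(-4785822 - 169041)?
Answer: -28163693990013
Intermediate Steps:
(1989419 + 3694632)*(-4785822 - 169041) = 5684051*(-4954863) = -28163693990013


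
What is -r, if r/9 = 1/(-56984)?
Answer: 9/56984 ≈ 0.00015794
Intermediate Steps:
r = -9/56984 (r = 9/(-56984) = 9*(-1/56984) = -9/56984 ≈ -0.00015794)
-r = -1*(-9/56984) = 9/56984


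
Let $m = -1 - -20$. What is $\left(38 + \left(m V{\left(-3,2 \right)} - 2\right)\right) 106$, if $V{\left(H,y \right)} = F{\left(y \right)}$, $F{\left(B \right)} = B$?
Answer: $7844$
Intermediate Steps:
$V{\left(H,y \right)} = y$
$m = 19$ ($m = -1 + 20 = 19$)
$\left(38 + \left(m V{\left(-3,2 \right)} - 2\right)\right) 106 = \left(38 + \left(19 \cdot 2 - 2\right)\right) 106 = \left(38 + \left(38 - 2\right)\right) 106 = \left(38 + 36\right) 106 = 74 \cdot 106 = 7844$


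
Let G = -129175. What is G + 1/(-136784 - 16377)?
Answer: -19784572176/153161 ≈ -1.2918e+5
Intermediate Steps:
G + 1/(-136784 - 16377) = -129175 + 1/(-136784 - 16377) = -129175 + 1/(-153161) = -129175 - 1/153161 = -19784572176/153161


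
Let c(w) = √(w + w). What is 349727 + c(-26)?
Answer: 349727 + 2*I*√13 ≈ 3.4973e+5 + 7.2111*I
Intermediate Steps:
c(w) = √2*√w (c(w) = √(2*w) = √2*√w)
349727 + c(-26) = 349727 + √2*√(-26) = 349727 + √2*(I*√26) = 349727 + 2*I*√13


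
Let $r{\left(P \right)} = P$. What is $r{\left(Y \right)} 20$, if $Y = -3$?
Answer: $-60$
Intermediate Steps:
$r{\left(Y \right)} 20 = \left(-3\right) 20 = -60$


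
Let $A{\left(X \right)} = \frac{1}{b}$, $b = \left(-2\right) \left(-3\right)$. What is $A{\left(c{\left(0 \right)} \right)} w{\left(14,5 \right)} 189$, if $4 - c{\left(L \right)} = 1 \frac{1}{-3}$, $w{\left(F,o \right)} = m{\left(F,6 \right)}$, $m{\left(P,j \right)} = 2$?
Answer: $63$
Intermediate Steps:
$b = 6$
$w{\left(F,o \right)} = 2$
$c{\left(L \right)} = \frac{13}{3}$ ($c{\left(L \right)} = 4 - 1 \frac{1}{-3} = 4 - 1 \left(- \frac{1}{3}\right) = 4 - - \frac{1}{3} = 4 + \frac{1}{3} = \frac{13}{3}$)
$A{\left(X \right)} = \frac{1}{6}$
$A{\left(c{\left(0 \right)} \right)} w{\left(14,5 \right)} 189 = \frac{1}{6} \cdot 2 \cdot 189 = \frac{1}{3} \cdot 189 = 63$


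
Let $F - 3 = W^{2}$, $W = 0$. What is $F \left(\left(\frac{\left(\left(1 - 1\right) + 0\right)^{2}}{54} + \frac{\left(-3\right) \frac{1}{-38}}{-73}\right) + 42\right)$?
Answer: $\frac{349515}{2774} \approx 126.0$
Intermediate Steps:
$F = 3$ ($F = 3 + 0^{2} = 3 + 0 = 3$)
$F \left(\left(\frac{\left(\left(1 - 1\right) + 0\right)^{2}}{54} + \frac{\left(-3\right) \frac{1}{-38}}{-73}\right) + 42\right) = 3 \left(\left(\frac{\left(\left(1 - 1\right) + 0\right)^{2}}{54} + \frac{\left(-3\right) \frac{1}{-38}}{-73}\right) + 42\right) = 3 \left(\left(\left(0 + 0\right)^{2} \cdot \frac{1}{54} + \left(-3\right) \left(- \frac{1}{38}\right) \left(- \frac{1}{73}\right)\right) + 42\right) = 3 \left(\left(0^{2} \cdot \frac{1}{54} + \frac{3}{38} \left(- \frac{1}{73}\right)\right) + 42\right) = 3 \left(\left(0 \cdot \frac{1}{54} - \frac{3}{2774}\right) + 42\right) = 3 \left(\left(0 - \frac{3}{2774}\right) + 42\right) = 3 \left(- \frac{3}{2774} + 42\right) = 3 \cdot \frac{116505}{2774} = \frac{349515}{2774}$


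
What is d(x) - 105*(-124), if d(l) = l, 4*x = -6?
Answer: 26037/2 ≈ 13019.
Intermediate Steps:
x = -3/2 (x = (¼)*(-6) = -3/2 ≈ -1.5000)
d(x) - 105*(-124) = -3/2 - 105*(-124) = -3/2 + 13020 = 26037/2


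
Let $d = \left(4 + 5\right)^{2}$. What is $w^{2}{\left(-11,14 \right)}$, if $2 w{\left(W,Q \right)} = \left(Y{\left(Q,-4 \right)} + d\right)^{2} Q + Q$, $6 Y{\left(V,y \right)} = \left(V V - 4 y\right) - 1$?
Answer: $\frac{11566222837225}{1296} \approx 8.9246 \cdot 10^{9}$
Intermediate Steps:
$Y{\left(V,y \right)} = - \frac{1}{6} - \frac{2 y}{3} + \frac{V^{2}}{6}$ ($Y{\left(V,y \right)} = \frac{\left(V V - 4 y\right) - 1}{6} = \frac{\left(V^{2} - 4 y\right) - 1}{6} = \frac{-1 + V^{2} - 4 y}{6} = - \frac{1}{6} - \frac{2 y}{3} + \frac{V^{2}}{6}$)
$d = 81$ ($d = 9^{2} = 81$)
$w{\left(W,Q \right)} = \frac{Q}{2} + \frac{Q \left(\frac{167}{2} + \frac{Q^{2}}{6}\right)^{2}}{2}$ ($w{\left(W,Q \right)} = \frac{\left(\left(- \frac{1}{6} - - \frac{8}{3} + \frac{Q^{2}}{6}\right) + 81\right)^{2} Q + Q}{2} = \frac{\left(\left(- \frac{1}{6} + \frac{8}{3} + \frac{Q^{2}}{6}\right) + 81\right)^{2} Q + Q}{2} = \frac{\left(\left(\frac{5}{2} + \frac{Q^{2}}{6}\right) + 81\right)^{2} Q + Q}{2} = \frac{\left(\frac{167}{2} + \frac{Q^{2}}{6}\right)^{2} Q + Q}{2} = \frac{Q \left(\frac{167}{2} + \frac{Q^{2}}{6}\right)^{2} + Q}{2} = \frac{Q + Q \left(\frac{167}{2} + \frac{Q^{2}}{6}\right)^{2}}{2} = \frac{Q}{2} + \frac{Q \left(\frac{167}{2} + \frac{Q^{2}}{6}\right)^{2}}{2}$)
$w^{2}{\left(-11,14 \right)} = \left(\frac{1}{72} \cdot 14 \left(36 + \left(501 + 14^{2}\right)^{2}\right)\right)^{2} = \left(\frac{1}{72} \cdot 14 \left(36 + \left(501 + 196\right)^{2}\right)\right)^{2} = \left(\frac{1}{72} \cdot 14 \left(36 + 697^{2}\right)\right)^{2} = \left(\frac{1}{72} \cdot 14 \left(36 + 485809\right)\right)^{2} = \left(\frac{1}{72} \cdot 14 \cdot 485845\right)^{2} = \left(\frac{3400915}{36}\right)^{2} = \frac{11566222837225}{1296}$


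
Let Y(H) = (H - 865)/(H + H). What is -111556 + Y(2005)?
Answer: -44733842/401 ≈ -1.1156e+5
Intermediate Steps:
Y(H) = (-865 + H)/(2*H) (Y(H) = (-865 + H)/((2*H)) = (-865 + H)*(1/(2*H)) = (-865 + H)/(2*H))
-111556 + Y(2005) = -111556 + (1/2)*(-865 + 2005)/2005 = -111556 + (1/2)*(1/2005)*1140 = -111556 + 114/401 = -44733842/401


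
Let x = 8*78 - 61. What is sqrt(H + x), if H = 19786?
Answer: 3*sqrt(2261) ≈ 142.65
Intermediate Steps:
x = 563 (x = 624 - 61 = 563)
sqrt(H + x) = sqrt(19786 + 563) = sqrt(20349) = 3*sqrt(2261)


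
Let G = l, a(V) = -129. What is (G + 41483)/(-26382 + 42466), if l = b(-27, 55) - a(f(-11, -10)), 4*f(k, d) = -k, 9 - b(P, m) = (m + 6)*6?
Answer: 41255/16084 ≈ 2.5650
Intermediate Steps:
b(P, m) = -27 - 6*m (b(P, m) = 9 - (m + 6)*6 = 9 - (6 + m)*6 = 9 - (36 + 6*m) = 9 + (-36 - 6*m) = -27 - 6*m)
f(k, d) = -k/4 (f(k, d) = (-k)/4 = -k/4)
l = -228 (l = (-27 - 6*55) - 1*(-129) = (-27 - 330) + 129 = -357 + 129 = -228)
G = -228
(G + 41483)/(-26382 + 42466) = (-228 + 41483)/(-26382 + 42466) = 41255/16084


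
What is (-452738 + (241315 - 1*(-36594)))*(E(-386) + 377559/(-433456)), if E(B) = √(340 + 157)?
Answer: 66008262411/433456 - 174829*√497 ≈ -3.7453e+6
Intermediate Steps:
E(B) = √497
(-452738 + (241315 - 1*(-36594)))*(E(-386) + 377559/(-433456)) = (-452738 + (241315 - 1*(-36594)))*(√497 + 377559/(-433456)) = (-452738 + (241315 + 36594))*(√497 + 377559*(-1/433456)) = (-452738 + 277909)*(√497 - 377559/433456) = -174829*(-377559/433456 + √497) = 66008262411/433456 - 174829*√497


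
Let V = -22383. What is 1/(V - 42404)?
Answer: -1/64787 ≈ -1.5435e-5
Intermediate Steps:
1/(V - 42404) = 1/(-22383 - 42404) = 1/(-64787) = -1/64787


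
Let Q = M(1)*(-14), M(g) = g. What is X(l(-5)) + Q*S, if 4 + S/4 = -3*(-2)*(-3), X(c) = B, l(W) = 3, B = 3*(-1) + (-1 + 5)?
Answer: 1233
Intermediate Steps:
B = 1 (B = -3 + 4 = 1)
X(c) = 1
S = -88 (S = -16 + 4*(-3*(-2)*(-3)) = -16 + 4*(6*(-3)) = -16 + 4*(-18) = -16 - 72 = -88)
Q = -14 (Q = 1*(-14) = -14)
X(l(-5)) + Q*S = 1 - 14*(-88) = 1 + 1232 = 1233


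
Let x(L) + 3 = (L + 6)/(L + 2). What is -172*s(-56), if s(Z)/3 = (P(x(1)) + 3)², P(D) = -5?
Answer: -2064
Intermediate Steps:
x(L) = -3 + (6 + L)/(2 + L) (x(L) = -3 + (L + 6)/(L + 2) = -3 + (6 + L)/(2 + L))
s(Z) = 12 (s(Z) = 3*(-5 + 3)² = 3*(-2)² = 3*4 = 12)
-172*s(-56) = -172*12 = -2064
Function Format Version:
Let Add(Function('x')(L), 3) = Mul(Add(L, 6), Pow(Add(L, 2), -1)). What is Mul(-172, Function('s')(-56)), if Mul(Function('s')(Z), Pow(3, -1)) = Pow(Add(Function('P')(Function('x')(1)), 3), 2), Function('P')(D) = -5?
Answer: -2064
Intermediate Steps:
Function('x')(L) = Add(-3, Mul(Pow(Add(2, L), -1), Add(6, L))) (Function('x')(L) = Add(-3, Mul(Add(L, 6), Pow(Add(L, 2), -1))) = Add(-3, Mul(Add(6, L), Pow(Add(2, L), -1))) = Add(-3, Mul(Pow(Add(2, L), -1), Add(6, L))))
Function('s')(Z) = 12 (Function('s')(Z) = Mul(3, Pow(Add(-5, 3), 2)) = Mul(3, Pow(-2, 2)) = Mul(3, 4) = 12)
Mul(-172, Function('s')(-56)) = Mul(-172, 12) = -2064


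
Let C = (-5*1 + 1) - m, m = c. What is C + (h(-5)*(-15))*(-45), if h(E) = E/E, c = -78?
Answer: 749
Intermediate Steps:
m = -78
h(E) = 1
C = 74 (C = (-5*1 + 1) - 1*(-78) = (-5 + 1) + 78 = -4 + 78 = 74)
C + (h(-5)*(-15))*(-45) = 74 + (1*(-15))*(-45) = 74 - 15*(-45) = 74 + 675 = 749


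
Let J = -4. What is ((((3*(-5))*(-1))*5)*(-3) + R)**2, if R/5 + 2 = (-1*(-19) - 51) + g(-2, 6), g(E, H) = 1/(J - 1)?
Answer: 156816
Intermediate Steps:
g(E, H) = -1/5 (g(E, H) = 1/(-4 - 1) = 1/(-5) = -1/5)
R = -171 (R = -10 + 5*((-1*(-19) - 51) - 1/5) = -10 + 5*((19 - 51) - 1/5) = -10 + 5*(-32 - 1/5) = -10 + 5*(-161/5) = -10 - 161 = -171)
((((3*(-5))*(-1))*5)*(-3) + R)**2 = ((((3*(-5))*(-1))*5)*(-3) - 171)**2 = ((-15*(-1)*5)*(-3) - 171)**2 = ((15*5)*(-3) - 171)**2 = (75*(-3) - 171)**2 = (-225 - 171)**2 = (-396)**2 = 156816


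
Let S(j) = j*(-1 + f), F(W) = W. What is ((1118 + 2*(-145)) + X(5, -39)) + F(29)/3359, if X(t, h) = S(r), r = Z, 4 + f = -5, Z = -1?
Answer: 2814871/3359 ≈ 838.01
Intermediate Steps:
f = -9 (f = -4 - 5 = -9)
r = -1
S(j) = -10*j (S(j) = j*(-1 - 9) = j*(-10) = -10*j)
X(t, h) = 10 (X(t, h) = -10*(-1) = 10)
((1118 + 2*(-145)) + X(5, -39)) + F(29)/3359 = ((1118 + 2*(-145)) + 10) + 29/3359 = ((1118 - 290) + 10) + 29*(1/3359) = (828 + 10) + 29/3359 = 838 + 29/3359 = 2814871/3359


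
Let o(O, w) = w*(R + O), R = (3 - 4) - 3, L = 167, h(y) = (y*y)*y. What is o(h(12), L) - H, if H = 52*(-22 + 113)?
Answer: 283176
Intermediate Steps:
h(y) = y³ (h(y) = y²*y = y³)
R = -4 (R = -1 - 3 = -4)
o(O, w) = w*(-4 + O)
H = 4732 (H = 52*91 = 4732)
o(h(12), L) - H = 167*(-4 + 12³) - 1*4732 = 167*(-4 + 1728) - 4732 = 167*1724 - 4732 = 287908 - 4732 = 283176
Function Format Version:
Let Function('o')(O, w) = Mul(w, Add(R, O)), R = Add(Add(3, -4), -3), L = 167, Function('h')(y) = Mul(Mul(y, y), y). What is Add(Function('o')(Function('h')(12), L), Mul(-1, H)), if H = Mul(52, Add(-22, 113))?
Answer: 283176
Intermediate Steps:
Function('h')(y) = Pow(y, 3) (Function('h')(y) = Mul(Pow(y, 2), y) = Pow(y, 3))
R = -4 (R = Add(-1, -3) = -4)
Function('o')(O, w) = Mul(w, Add(-4, O))
H = 4732 (H = Mul(52, 91) = 4732)
Add(Function('o')(Function('h')(12), L), Mul(-1, H)) = Add(Mul(167, Add(-4, Pow(12, 3))), Mul(-1, 4732)) = Add(Mul(167, Add(-4, 1728)), -4732) = Add(Mul(167, 1724), -4732) = Add(287908, -4732) = 283176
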